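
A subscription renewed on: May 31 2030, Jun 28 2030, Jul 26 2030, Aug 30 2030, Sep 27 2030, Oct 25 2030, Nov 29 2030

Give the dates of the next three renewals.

Every date is a Friday; gaps 28, 28, 35, 28, 28, 35 days.
Each is the last Friday of its month (at least one falls on the 29th or later, ruling out '4th Friday').
Last Friday of December 2030: Dec 27 2030.
Last Friday of January 2031: Jan 31 2031.
February 2031 ends with Friday Feb 28 2031.

Dec 27 2030, Jan 31 2031, Feb 28 2031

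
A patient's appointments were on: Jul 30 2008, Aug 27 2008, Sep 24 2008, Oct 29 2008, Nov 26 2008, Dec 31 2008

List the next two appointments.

Every date is a Wednesday; gaps 28, 28, 35, 28, 35 days.
Each is the last Wednesday of its month (at least one falls on the 29th or later, ruling out '4th Wednesday').
Last Wednesday of January 2009: Jan 28 2009.
Last Wednesday of February 2009: Feb 25 2009.

Jan 28 2009, Feb 25 2009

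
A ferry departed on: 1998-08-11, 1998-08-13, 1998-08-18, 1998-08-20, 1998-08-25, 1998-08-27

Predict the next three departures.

1998-09-01, 1998-09-03, 1998-09-08

The gap pattern 2, 5, 2, 5, 2 repeats every 2 events.
These are the Tuesdays and Thursdays of each week.
The following Tuesday is 1998-09-01.
Next Thursday: 1998-09-03.
The following Tuesday is 1998-09-08.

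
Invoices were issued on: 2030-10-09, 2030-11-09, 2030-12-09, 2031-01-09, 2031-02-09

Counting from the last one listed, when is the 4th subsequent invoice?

2031-06-09

Gaps: 31, 30, 31, 31 days — not constant. Every event is on the 9th of the month.
Pattern: the 9th of each month.
Next: March 2031 → 2031-03-09.
Next: April 2031 → 2031-04-09.
Next: May 2031 → 2031-05-09.
June 2031: 2031-06-09.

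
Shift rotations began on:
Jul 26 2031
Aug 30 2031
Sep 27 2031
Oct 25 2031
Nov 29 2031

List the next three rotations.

All Saturdays; the gaps (35, 28, 28, 35) vary with month length.
This is the last Saturday of each month.
December 2031 ends with Saturday Dec 27 2031.
January 2032 ends with Saturday Jan 31 2032.
Last Saturday of February 2032: Feb 28 2032.

Dec 27 2031, Jan 31 2032, Feb 28 2032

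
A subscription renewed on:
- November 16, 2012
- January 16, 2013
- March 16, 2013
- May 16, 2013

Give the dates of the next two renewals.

Gaps: 61, 59, 61 days — not constant. Every event is on the 16th of the month.
Pattern: the 16th of every 2 months.
Next: July 2013 → July 16, 2013.
Next: September 2013 → September 16, 2013.

July 16, 2013; September 16, 2013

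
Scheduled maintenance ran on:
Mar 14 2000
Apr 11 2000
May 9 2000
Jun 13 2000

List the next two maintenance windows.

Jul 11 2000, Aug 8 2000

These are Tuesdays at 28- or 35-day spacing (28, 28, 35).
The pattern: 2nd Tuesday of the month.
July 2000 — 2nd Tuesday is Jul 11 2000.
2nd Tuesday of August 2000: Aug 8 2000.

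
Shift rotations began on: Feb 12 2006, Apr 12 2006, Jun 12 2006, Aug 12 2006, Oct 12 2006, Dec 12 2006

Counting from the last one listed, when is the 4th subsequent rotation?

Aug 12 2007

The day-of-month is always 12 (59, 61, 61, 61, 61 days between events).
So this recurs on the 12th of every 2 months.
Next: February 2007 → Feb 12 2007.
April 2007: Apr 12 2007.
Next: June 2007 → Jun 12 2007.
August 2007: Aug 12 2007.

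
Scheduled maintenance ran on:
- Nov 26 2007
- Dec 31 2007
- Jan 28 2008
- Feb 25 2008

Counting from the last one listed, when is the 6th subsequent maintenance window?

Aug 25 2008

These are Mondays with 35, 28, 28-day gaps.
Each is the final Monday of its month — Dec 31 2007 is past the 28th, so '4th Monday' doesn't fit.
March 2008 ends with Monday Mar 31 2008.
Last Monday of April 2008: Apr 28 2008.
Last Monday of May 2008: May 26 2008.
June 2008 ends with Monday Jun 30 2008.
July 2008 ends with Monday Jul 28 2008.
Last Monday of August 2008: Aug 25 2008.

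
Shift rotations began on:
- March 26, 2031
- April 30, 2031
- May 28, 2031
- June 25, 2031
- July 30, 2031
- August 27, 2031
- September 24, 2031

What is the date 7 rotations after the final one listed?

Every date is a Wednesday; gaps 35, 28, 28, 35, 28, 28 days.
Each is the last Wednesday of its month (at least one falls on the 29th or later, ruling out '4th Wednesday').
Last Wednesday of October 2031: October 29, 2031.
Last Wednesday of November 2031: November 26, 2031.
December 2031 ends with Wednesday December 31, 2031.
January 2032 ends with Wednesday January 28, 2032.
Last Wednesday of February 2032: February 25, 2032.
Last Wednesday of March 2032: March 31, 2032.
April 2032 ends with Wednesday April 28, 2032.

April 28, 2032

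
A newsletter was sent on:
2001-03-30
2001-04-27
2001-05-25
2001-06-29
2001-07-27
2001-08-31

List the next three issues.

These are Fridays with 28, 28, 35, 28, 35-day gaps.
Each is the final Friday of its month — 2001-03-30 is past the 28th, so '4th Friday' doesn't fit.
Last Friday of September 2001: 2001-09-28.
Last Friday of October 2001: 2001-10-26.
Last Friday of November 2001: 2001-11-30.

2001-09-28, 2001-10-26, 2001-11-30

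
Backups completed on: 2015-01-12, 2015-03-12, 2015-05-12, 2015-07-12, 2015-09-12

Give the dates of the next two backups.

2015-11-12, 2016-01-12

The day-of-month is always 12 (59, 61, 61, 62 days between events).
So this recurs on the 12th of every 2 months.
November 2015: 2015-11-12.
Next: January 2016 → 2016-01-12.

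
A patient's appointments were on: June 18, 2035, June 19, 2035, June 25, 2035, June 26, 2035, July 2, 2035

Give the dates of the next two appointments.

Gaps: 1, 6, 1, 6 days — not constant, but cyclic with period 2.
The events fall on every Monday and Tuesday.
The following Tuesday is July 3, 2035.
The following Monday is July 9, 2035.

July 3, 2035; July 9, 2035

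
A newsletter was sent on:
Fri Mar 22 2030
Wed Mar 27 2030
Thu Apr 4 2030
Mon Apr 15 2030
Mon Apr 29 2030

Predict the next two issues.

Thu May 16 2030, Wed Jun 5 2030

Gaps: 5, 8, 11, 14 days — each gap is 3 larger than the previous one.
Next gap: 17 days. Mon Apr 29 2030 + 17 days = Thu May 16 2030.
Next gap: 20 days. Thu May 16 2030 + 20 days = Wed Jun 5 2030.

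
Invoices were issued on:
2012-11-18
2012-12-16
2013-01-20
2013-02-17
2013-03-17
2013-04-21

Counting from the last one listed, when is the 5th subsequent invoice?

These are Sundays at 28- or 35-day spacing (28, 35, 28, 28, 35).
The pattern: 3rd Sunday of the month.
May 2013 — 3rd Sunday is 2013-05-19.
3rd Sunday of June 2013: 2013-06-16.
3rd Sunday of July 2013: 2013-07-21.
August 2013 — 3rd Sunday is 2013-08-18.
3rd Sunday of September 2013: 2013-09-15.

2013-09-15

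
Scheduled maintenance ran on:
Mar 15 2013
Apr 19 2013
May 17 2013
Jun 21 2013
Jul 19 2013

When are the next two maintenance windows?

Aug 16 2013, Sep 20 2013

Gaps: 35, 28, 35, 28 days — a mix of 28 and 35. Every date is a Friday.
Each is the 3rd Friday of its month.
3rd Friday of August 2013: Aug 16 2013.
September 2013 — 3rd Friday is Sep 20 2013.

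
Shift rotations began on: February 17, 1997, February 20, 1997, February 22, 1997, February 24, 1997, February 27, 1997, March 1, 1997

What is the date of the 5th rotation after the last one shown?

March 13, 1997

Every event lands on a Monday or Thursday or Saturday (gaps cycle 3, 2, 2, 3, 2).
So the schedule is: every Monday, Thursday and Saturday.
The following Monday is March 3, 1997.
Next Thursday: March 6, 1997.
Next Saturday: March 8, 1997.
The following Monday is March 10, 1997.
Next Thursday: March 13, 1997.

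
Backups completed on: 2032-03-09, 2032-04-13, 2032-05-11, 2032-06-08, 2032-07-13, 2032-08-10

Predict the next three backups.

2032-09-14, 2032-10-12, 2032-11-09

These are Tuesdays at 28- or 35-day spacing (35, 28, 28, 35, 28).
The pattern: 2nd Tuesday of the month.
2nd Tuesday of September 2032: 2032-09-14.
October 2032 — 2nd Tuesday is 2032-10-12.
November 2032 — 2nd Tuesday is 2032-11-09.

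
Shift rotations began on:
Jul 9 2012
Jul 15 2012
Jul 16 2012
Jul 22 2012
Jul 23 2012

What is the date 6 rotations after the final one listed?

The gap pattern 6, 1, 6, 1 repeats every 2 events.
These are the Mondays and Sundays of each week.
The following Sunday is Jul 29 2012.
Next Monday: Jul 30 2012.
The following Sunday is Aug 5 2012.
The following Monday is Aug 6 2012.
The following Sunday is Aug 12 2012.
The following Monday is Aug 13 2012.

Aug 13 2012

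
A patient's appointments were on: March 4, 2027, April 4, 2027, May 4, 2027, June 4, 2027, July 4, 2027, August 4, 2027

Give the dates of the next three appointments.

Each date is the 4th; the gaps (31, 30, 31, 30, 31) track the month lengths.
The rule is the 4th of each month.
September 2027: September 4, 2027.
October 2027: October 4, 2027.
Next: November 2027 → November 4, 2027.

September 4, 2027; October 4, 2027; November 4, 2027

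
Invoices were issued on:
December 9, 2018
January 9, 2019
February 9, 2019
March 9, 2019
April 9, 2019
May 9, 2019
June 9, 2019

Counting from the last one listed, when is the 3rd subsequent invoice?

The day-of-month is always 9 (31, 31, 28, 31, 30, 31 days between events).
So this recurs on the 9th of each month.
July 2019: July 9, 2019.
Next: August 2019 → August 9, 2019.
Next: September 2019 → September 9, 2019.

September 9, 2019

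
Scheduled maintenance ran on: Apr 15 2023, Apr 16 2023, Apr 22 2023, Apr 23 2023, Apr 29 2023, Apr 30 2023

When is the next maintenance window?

May 6 2023

Gaps: 1, 6, 1, 6, 1 days — not constant, but cyclic with period 2.
The events fall on every Saturday and Sunday.
Next Saturday: May 6 2023.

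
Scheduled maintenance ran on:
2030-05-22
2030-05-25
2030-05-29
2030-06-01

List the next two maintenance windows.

2030-06-05, 2030-06-08

Every event lands on a Wednesday or Saturday (gaps cycle 3, 4, 3).
So the schedule is: every Wednesday and Saturday.
The following Wednesday is 2030-06-05.
Next Saturday: 2030-06-08.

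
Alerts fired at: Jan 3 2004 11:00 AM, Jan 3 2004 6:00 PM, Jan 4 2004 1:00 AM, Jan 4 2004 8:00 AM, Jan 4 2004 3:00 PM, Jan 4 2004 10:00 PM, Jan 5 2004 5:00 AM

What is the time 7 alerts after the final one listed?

Jan 7 2004 6:00 AM

Spacing: 7, 7, 7, 7, 7, 7 h — constant 7 h.
Jan 5 2004 5:00 AM + 7 h = Jan 5 2004 12:00 PM.
Jan 5 2004 12:00 PM + 7 h = Jan 5 2004 7:00 PM.
Jan 5 2004 7:00 PM + 7 h = Jan 6 2004 2:00 AM.
Jan 6 2004 2:00 AM + 7 h = Jan 6 2004 9:00 AM.
Jan 6 2004 9:00 AM + 7 h = Jan 6 2004 4:00 PM.
Jan 6 2004 4:00 PM + 7 h = Jan 6 2004 11:00 PM.
Jan 6 2004 11:00 PM + 7 h = Jan 7 2004 6:00 AM.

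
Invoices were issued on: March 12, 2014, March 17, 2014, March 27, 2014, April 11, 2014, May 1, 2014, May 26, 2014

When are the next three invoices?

Gaps: 5, 10, 15, 20, 25 days — each gap is 5 larger than the previous one.
Next gap: 30 days. May 26, 2014 + 30 days = June 25, 2014.
Next gap: 35 days. June 25, 2014 + 35 days = July 30, 2014.
Next gap: 40 days. July 30, 2014 + 40 days = September 8, 2014.

June 25, 2014; July 30, 2014; September 8, 2014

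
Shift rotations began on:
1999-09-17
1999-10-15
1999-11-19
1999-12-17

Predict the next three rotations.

Gaps: 28, 35, 28 days — a mix of 28 and 35. Every date is a Friday.
Each is the 3rd Friday of its month.
January 2000 — 3rd Friday is 2000-01-21.
February 2000 — 3rd Friday is 2000-02-18.
3rd Friday of March 2000: 2000-03-17.

2000-01-21, 2000-02-18, 2000-03-17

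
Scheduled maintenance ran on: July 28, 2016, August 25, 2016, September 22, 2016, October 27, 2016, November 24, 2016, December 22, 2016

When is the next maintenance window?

January 26, 2017

All dates are Thursdays, 28, 28, 35, 28, 28 days apart.
Specifically, the 4th Thursday of each month.
4th Thursday of January 2017: January 26, 2017.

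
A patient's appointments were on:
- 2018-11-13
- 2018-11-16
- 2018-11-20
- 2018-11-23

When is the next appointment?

Gaps: 3, 4, 3 days — not constant, but cyclic with period 2.
The events fall on every Tuesday and Friday.
Next Tuesday: 2018-11-27.

2018-11-27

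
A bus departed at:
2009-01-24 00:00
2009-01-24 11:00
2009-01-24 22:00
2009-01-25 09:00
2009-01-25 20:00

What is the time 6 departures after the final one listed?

2009-01-28 14:00

Spacing: 11, 11, 11, 11 h — constant 11 h.
2009-01-25 20:00 + 11 h = 2009-01-26 07:00.
2009-01-26 07:00 + 11 h = 2009-01-26 18:00.
2009-01-26 18:00 + 11 h = 2009-01-27 05:00.
2009-01-27 05:00 + 11 h = 2009-01-27 16:00.
2009-01-27 16:00 + 11 h = 2009-01-28 03:00.
2009-01-28 03:00 + 11 h = 2009-01-28 14:00.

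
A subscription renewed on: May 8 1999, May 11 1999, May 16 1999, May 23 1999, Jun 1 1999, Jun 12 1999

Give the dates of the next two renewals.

The spacing grows by 2 each time: 3, 5, 7, 9, 11 days.
Next gap: 13 days. Jun 12 1999 + 13 days = Jun 25 1999.
Next gap: 15 days. Jun 25 1999 + 15 days = Jul 10 1999.

Jun 25 1999, Jul 10 1999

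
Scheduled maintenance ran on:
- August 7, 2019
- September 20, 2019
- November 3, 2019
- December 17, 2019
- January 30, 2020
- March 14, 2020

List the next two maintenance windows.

April 27, 2020; June 10, 2020

Gaps between consecutive events: 44, 44, 44, 44, 44 days — a constant 44-day interval.
March 14, 2020 + 44 days = April 27, 2020.
April 27, 2020 + 44 days = June 10, 2020.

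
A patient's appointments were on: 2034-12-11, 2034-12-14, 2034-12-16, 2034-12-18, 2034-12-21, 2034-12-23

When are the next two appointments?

Gaps: 3, 2, 2, 3, 2 days — not constant, but cyclic with period 3.
The events fall on every Monday, Thursday and Saturday.
Next Monday: 2034-12-25.
The following Thursday is 2034-12-28.

2034-12-25, 2034-12-28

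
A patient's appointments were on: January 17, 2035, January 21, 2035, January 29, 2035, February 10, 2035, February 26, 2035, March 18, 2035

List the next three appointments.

The spacing grows by 4 each time: 4, 8, 12, 16, 20 days.
Next gap: 24 days. March 18, 2035 + 24 days = April 11, 2035.
Next gap: 28 days. April 11, 2035 + 28 days = May 9, 2035.
Next gap: 32 days. May 9, 2035 + 32 days = June 10, 2035.

April 11, 2035; May 9, 2035; June 10, 2035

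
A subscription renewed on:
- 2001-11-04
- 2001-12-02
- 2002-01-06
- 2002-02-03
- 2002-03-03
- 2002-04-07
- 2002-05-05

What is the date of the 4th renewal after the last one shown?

2002-09-01

These are Sundays at 28- or 35-day spacing (28, 35, 28, 28, 35, 28).
The pattern: 1st Sunday of the month.
June 2002 — 1st Sunday is 2002-06-02.
1st Sunday of July 2002: 2002-07-07.
August 2002 — 1st Sunday is 2002-08-04.
1st Sunday of September 2002: 2002-09-01.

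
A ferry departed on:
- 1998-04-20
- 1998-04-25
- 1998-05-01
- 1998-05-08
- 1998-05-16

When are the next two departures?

1998-05-25, 1998-06-04

The spacing grows by 1 each time: 5, 6, 7, 8 days.
Next gap: 9 days. 1998-05-16 + 9 days = 1998-05-25.
Next gap: 10 days. 1998-05-25 + 10 days = 1998-06-04.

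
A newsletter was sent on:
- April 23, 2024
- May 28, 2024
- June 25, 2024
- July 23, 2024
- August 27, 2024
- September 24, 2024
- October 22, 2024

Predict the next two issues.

All dates are Tuesdays, 35, 28, 28, 35, 28, 28 days apart.
Specifically, the 4th Tuesday of each month.
November 2024 — 4th Tuesday is November 26, 2024.
December 2024 — 4th Tuesday is December 24, 2024.

November 26, 2024; December 24, 2024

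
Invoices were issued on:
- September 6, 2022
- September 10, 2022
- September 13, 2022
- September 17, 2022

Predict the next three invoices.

The gap pattern 4, 3, 4 repeats every 2 events.
These are the Tuesdays and Saturdays of each week.
The following Tuesday is September 20, 2022.
The following Saturday is September 24, 2022.
The following Tuesday is September 27, 2022.

September 20, 2022; September 24, 2022; September 27, 2022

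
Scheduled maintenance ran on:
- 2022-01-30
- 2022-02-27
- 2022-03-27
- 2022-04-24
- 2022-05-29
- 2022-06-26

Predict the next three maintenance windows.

2022-07-31, 2022-08-28, 2022-09-25

Every date is a Sunday; gaps 28, 28, 28, 35, 28 days.
Each is the last Sunday of its month (at least one falls on the 29th or later, ruling out '4th Sunday').
Last Sunday of July 2022: 2022-07-31.
August 2022 ends with Sunday 2022-08-28.
Last Sunday of September 2022: 2022-09-25.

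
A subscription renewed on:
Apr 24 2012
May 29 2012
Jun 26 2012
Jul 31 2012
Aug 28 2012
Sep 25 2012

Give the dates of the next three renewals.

Every date is a Tuesday; gaps 35, 28, 35, 28, 28 days.
Each is the last Tuesday of its month (at least one falls on the 29th or later, ruling out '4th Tuesday').
October 2012 ends with Tuesday Oct 30 2012.
November 2012 ends with Tuesday Nov 27 2012.
Last Tuesday of December 2012: Dec 25 2012.

Oct 30 2012, Nov 27 2012, Dec 25 2012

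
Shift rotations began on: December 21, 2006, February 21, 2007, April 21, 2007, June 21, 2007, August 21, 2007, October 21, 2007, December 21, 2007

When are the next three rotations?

February 21, 2008; April 21, 2008; June 21, 2008

Each date is the 21st; the gaps (62, 59, 61, 61, 61, 61) track the month lengths.
The rule is the 21st of every 2 months.
Next: February 2008 → February 21, 2008.
April 2008: April 21, 2008.
Next: June 2008 → June 21, 2008.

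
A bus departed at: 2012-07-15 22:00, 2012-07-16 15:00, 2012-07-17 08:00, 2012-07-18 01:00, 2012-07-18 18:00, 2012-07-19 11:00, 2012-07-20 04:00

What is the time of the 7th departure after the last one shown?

Gaps: 17, 17, 17, 17, 17, 17 hours — each event is 17 hours after the previous one.
2012-07-20 04:00 + 17 h = 2012-07-20 21:00.
2012-07-20 21:00 + 17 h = 2012-07-21 14:00.
2012-07-21 14:00 + 17 h = 2012-07-22 07:00.
2012-07-22 07:00 + 17 h = 2012-07-23 00:00.
2012-07-23 00:00 + 17 h = 2012-07-23 17:00.
2012-07-23 17:00 + 17 h = 2012-07-24 10:00.
2012-07-24 10:00 + 17 h = 2012-07-25 03:00.

2012-07-25 03:00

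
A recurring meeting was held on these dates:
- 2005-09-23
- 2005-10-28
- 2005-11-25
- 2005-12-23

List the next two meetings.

2006-01-27, 2006-02-24

Gaps: 35, 28, 28 days — a mix of 28 and 35. Every date is a Friday.
Each is the 4th Friday of its month.
January 2006 — 4th Friday is 2006-01-27.
4th Friday of February 2006: 2006-02-24.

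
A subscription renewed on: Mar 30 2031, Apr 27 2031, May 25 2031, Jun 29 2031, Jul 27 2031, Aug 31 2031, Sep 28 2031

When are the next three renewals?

These are Sundays with 28, 28, 35, 28, 35, 28-day gaps.
Each is the final Sunday of its month — Mar 30 2031 is past the 28th, so '4th Sunday' doesn't fit.
Last Sunday of October 2031: Oct 26 2031.
Last Sunday of November 2031: Nov 30 2031.
December 2031 ends with Sunday Dec 28 2031.

Oct 26 2031, Nov 30 2031, Dec 28 2031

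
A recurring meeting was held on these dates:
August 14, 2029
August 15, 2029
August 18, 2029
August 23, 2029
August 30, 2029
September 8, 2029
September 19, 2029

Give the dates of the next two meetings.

The spacing grows by 2 each time: 1, 3, 5, 7, 9, 11 days.
Next gap: 13 days. September 19, 2029 + 13 days = October 2, 2029.
Next gap: 15 days. October 2, 2029 + 15 days = October 17, 2029.

October 2, 2029; October 17, 2029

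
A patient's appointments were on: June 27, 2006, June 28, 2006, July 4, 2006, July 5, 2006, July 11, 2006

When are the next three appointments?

July 12, 2006; July 18, 2006; July 19, 2006

Every event lands on a Tuesday or Wednesday (gaps cycle 1, 6, 1, 6).
So the schedule is: every Tuesday and Wednesday.
Next Wednesday: July 12, 2006.
Next Tuesday: July 18, 2006.
Next Wednesday: July 19, 2006.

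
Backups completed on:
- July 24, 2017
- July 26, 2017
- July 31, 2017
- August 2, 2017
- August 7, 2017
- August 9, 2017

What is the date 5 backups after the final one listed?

The gap pattern 2, 5, 2, 5, 2 repeats every 2 events.
These are the Mondays and Wednesdays of each week.
The following Monday is August 14, 2017.
Next Wednesday: August 16, 2017.
Next Monday: August 21, 2017.
The following Wednesday is August 23, 2017.
The following Monday is August 28, 2017.

August 28, 2017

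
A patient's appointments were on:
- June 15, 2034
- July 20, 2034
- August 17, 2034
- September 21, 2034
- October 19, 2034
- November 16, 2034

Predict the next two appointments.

December 21, 2034; January 18, 2035

These are Thursdays at 28- or 35-day spacing (35, 28, 35, 28, 28).
The pattern: 3rd Thursday of the month.
3rd Thursday of December 2034: December 21, 2034.
January 2035 — 3rd Thursday is January 18, 2035.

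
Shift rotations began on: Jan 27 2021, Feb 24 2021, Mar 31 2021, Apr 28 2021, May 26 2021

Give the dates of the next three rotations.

Jun 30 2021, Jul 28 2021, Aug 25 2021

Every date is a Wednesday; gaps 28, 35, 28, 28 days.
Each is the last Wednesday of its month (at least one falls on the 29th or later, ruling out '4th Wednesday').
Last Wednesday of June 2021: Jun 30 2021.
July 2021 ends with Wednesday Jul 28 2021.
August 2021 ends with Wednesday Aug 25 2021.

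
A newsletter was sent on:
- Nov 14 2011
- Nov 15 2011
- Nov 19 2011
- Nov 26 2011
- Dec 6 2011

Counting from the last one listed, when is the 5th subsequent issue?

Mar 10 2012

Gaps: 1, 4, 7, 10 days — each gap is 3 larger than the previous one.
Next gap: 13 days. Dec 6 2011 + 13 days = Dec 19 2011.
Next gap: 16 days. Dec 19 2011 + 16 days = Jan 4 2012.
Next gap: 19 days. Jan 4 2012 + 19 days = Jan 23 2012.
Next gap: 22 days. Jan 23 2012 + 22 days = Feb 14 2012.
Next gap: 25 days. Feb 14 2012 + 25 days = Mar 10 2012.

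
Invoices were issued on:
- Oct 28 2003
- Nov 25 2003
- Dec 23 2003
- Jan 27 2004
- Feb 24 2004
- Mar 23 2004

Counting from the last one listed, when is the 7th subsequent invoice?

All dates are Tuesdays, 28, 28, 35, 28, 28 days apart.
Specifically, the 4th Tuesday of each month.
April 2004 — 4th Tuesday is Apr 27 2004.
May 2004 — 4th Tuesday is May 25 2004.
June 2004 — 4th Tuesday is Jun 22 2004.
4th Tuesday of July 2004: Jul 27 2004.
August 2004 — 4th Tuesday is Aug 24 2004.
4th Tuesday of September 2004: Sep 28 2004.
4th Tuesday of October 2004: Oct 26 2004.

Oct 26 2004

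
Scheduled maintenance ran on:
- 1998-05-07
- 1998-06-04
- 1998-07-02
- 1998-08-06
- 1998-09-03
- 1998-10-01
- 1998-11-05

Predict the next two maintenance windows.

1998-12-03, 1999-01-07

These are Thursdays at 28- or 35-day spacing (28, 28, 35, 28, 28, 35).
The pattern: 1st Thursday of the month.
1st Thursday of December 1998: 1998-12-03.
1st Thursday of January 1999: 1999-01-07.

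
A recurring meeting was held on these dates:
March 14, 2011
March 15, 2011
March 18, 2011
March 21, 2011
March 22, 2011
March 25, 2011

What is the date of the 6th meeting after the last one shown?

April 8, 2011

Gaps: 1, 3, 3, 1, 3 days — not constant, but cyclic with period 3.
The events fall on every Monday, Tuesday and Friday.
The following Monday is March 28, 2011.
The following Tuesday is March 29, 2011.
The following Friday is April 1, 2011.
The following Monday is April 4, 2011.
Next Tuesday: April 5, 2011.
Next Friday: April 8, 2011.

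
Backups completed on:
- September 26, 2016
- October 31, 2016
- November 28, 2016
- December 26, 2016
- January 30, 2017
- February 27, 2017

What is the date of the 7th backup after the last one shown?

These are Mondays with 35, 28, 28, 35, 28-day gaps.
Each is the final Monday of its month — October 31, 2016 is past the 28th, so '4th Monday' doesn't fit.
Last Monday of March 2017: March 27, 2017.
Last Monday of April 2017: April 24, 2017.
May 2017 ends with Monday May 29, 2017.
Last Monday of June 2017: June 26, 2017.
July 2017 ends with Monday July 31, 2017.
August 2017 ends with Monday August 28, 2017.
September 2017 ends with Monday September 25, 2017.

September 25, 2017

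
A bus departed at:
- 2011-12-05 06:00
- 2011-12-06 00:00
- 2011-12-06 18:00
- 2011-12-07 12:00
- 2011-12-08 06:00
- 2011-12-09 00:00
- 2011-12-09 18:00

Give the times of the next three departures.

2011-12-10 12:00, 2011-12-11 06:00, 2011-12-12 00:00

Spacing: 18, 18, 18, 18, 18, 18 h — constant 18 h.
2011-12-09 18:00 + 18 h = 2011-12-10 12:00.
2011-12-10 12:00 + 18 h = 2011-12-11 06:00.
2011-12-11 06:00 + 18 h = 2011-12-12 00:00.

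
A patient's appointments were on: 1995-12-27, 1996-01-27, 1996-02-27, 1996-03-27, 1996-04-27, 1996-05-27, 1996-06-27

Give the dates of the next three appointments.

1996-07-27, 1996-08-27, 1996-09-27

Each date is the 27th; the gaps (31, 31, 29, 31, 30, 31) track the month lengths.
The rule is the 27th of each month.
Next: July 1996 → 1996-07-27.
August 1996: 1996-08-27.
Next: September 1996 → 1996-09-27.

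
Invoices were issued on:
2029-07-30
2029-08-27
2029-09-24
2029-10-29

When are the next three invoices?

Every date is a Monday; gaps 28, 28, 35 days.
Each is the last Monday of its month (at least one falls on the 29th or later, ruling out '4th Monday').
Last Monday of November 2029: 2029-11-26.
Last Monday of December 2029: 2029-12-31.
January 2030 ends with Monday 2030-01-28.

2029-11-26, 2029-12-31, 2030-01-28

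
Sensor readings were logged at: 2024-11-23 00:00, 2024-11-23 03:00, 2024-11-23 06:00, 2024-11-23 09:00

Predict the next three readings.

2024-11-23 12:00, 2024-11-23 15:00, 2024-11-23 18:00

The interval is a steady 3 hours (3, 3, 3).
2024-11-23 09:00 + 3 h = 2024-11-23 12:00.
2024-11-23 12:00 + 3 h = 2024-11-23 15:00.
2024-11-23 15:00 + 3 h = 2024-11-23 18:00.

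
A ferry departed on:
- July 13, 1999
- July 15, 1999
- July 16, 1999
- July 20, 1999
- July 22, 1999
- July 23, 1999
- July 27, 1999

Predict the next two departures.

The gap pattern 2, 1, 4, 2, 1, 4 repeats every 3 events.
These are the Tuesdays, Thursdays and Fridays of each week.
The following Thursday is July 29, 1999.
Next Friday: July 30, 1999.

July 29, 1999; July 30, 1999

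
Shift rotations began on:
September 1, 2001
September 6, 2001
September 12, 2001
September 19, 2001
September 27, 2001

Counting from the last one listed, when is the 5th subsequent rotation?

November 21, 2001

Intervals are 5, 6, 7, 8 days — an arithmetic progression with common difference 1.
Next gap: 9 days. September 27, 2001 + 9 days = October 6, 2001.
Next gap: 10 days. October 6, 2001 + 10 days = October 16, 2001.
Next gap: 11 days. October 16, 2001 + 11 days = October 27, 2001.
Next gap: 12 days. October 27, 2001 + 12 days = November 8, 2001.
Next gap: 13 days. November 8, 2001 + 13 days = November 21, 2001.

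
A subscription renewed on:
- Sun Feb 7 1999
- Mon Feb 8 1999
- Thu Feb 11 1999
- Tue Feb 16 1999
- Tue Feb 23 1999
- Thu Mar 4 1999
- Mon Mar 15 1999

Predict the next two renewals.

Sun Mar 28 1999, Mon Apr 12 1999

Gaps: 1, 3, 5, 7, 9, 11 days — each gap is 2 larger than the previous one.
Next gap: 13 days. Mon Mar 15 1999 + 13 days = Sun Mar 28 1999.
Next gap: 15 days. Sun Mar 28 1999 + 15 days = Mon Apr 12 1999.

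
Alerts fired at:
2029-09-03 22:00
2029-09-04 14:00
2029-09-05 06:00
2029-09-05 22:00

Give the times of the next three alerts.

The interval is a steady 16 hours (16, 16, 16).
2029-09-05 22:00 + 16 h = 2029-09-06 14:00.
2029-09-06 14:00 + 16 h = 2029-09-07 06:00.
2029-09-07 06:00 + 16 h = 2029-09-07 22:00.

2029-09-06 14:00, 2029-09-07 06:00, 2029-09-07 22:00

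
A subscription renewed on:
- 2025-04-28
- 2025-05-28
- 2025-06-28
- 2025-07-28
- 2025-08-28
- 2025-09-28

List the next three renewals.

Each date is the 28th; the gaps (30, 31, 30, 31, 31) track the month lengths.
The rule is the 28th of each month.
October 2025: 2025-10-28.
November 2025: 2025-11-28.
December 2025: 2025-12-28.

2025-10-28, 2025-11-28, 2025-12-28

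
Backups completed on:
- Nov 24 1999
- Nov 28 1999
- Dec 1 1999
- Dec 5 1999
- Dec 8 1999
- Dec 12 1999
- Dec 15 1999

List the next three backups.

Dec 19 1999, Dec 22 1999, Dec 26 1999

The gap pattern 4, 3, 4, 3, 4, 3 repeats every 2 events.
These are the Wednesdays and Sundays of each week.
The following Sunday is Dec 19 1999.
Next Wednesday: Dec 22 1999.
The following Sunday is Dec 26 1999.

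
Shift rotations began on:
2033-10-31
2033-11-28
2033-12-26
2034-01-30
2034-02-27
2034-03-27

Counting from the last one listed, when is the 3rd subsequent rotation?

These are Mondays with 28, 28, 35, 28, 28-day gaps.
Each is the final Monday of its month — 2033-10-31 is past the 28th, so '4th Monday' doesn't fit.
April 2034 ends with Monday 2034-04-24.
Last Monday of May 2034: 2034-05-29.
June 2034 ends with Monday 2034-06-26.

2034-06-26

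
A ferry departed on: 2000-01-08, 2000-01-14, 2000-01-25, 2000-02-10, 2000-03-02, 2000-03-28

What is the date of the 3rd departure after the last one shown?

Intervals are 6, 11, 16, 21, 26 days — an arithmetic progression with common difference 5.
Next gap: 31 days. 2000-03-28 + 31 days = 2000-04-28.
Next gap: 36 days. 2000-04-28 + 36 days = 2000-06-03.
Next gap: 41 days. 2000-06-03 + 41 days = 2000-07-14.

2000-07-14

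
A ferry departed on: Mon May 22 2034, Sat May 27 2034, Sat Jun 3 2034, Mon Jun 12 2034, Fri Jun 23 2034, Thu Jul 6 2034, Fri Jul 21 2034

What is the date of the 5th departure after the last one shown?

Fri Nov 3 2034

The spacing grows by 2 each time: 5, 7, 9, 11, 13, 15 days.
Next gap: 17 days. Fri Jul 21 2034 + 17 days = Mon Aug 7 2034.
Next gap: 19 days. Mon Aug 7 2034 + 19 days = Sat Aug 26 2034.
Next gap: 21 days. Sat Aug 26 2034 + 21 days = Sat Sep 16 2034.
Next gap: 23 days. Sat Sep 16 2034 + 23 days = Mon Oct 9 2034.
Next gap: 25 days. Mon Oct 9 2034 + 25 days = Fri Nov 3 2034.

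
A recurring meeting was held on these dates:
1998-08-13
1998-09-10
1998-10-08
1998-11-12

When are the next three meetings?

Gaps: 28, 28, 35 days — a mix of 28 and 35. Every date is a Thursday.
Each is the 2nd Thursday of its month.
2nd Thursday of December 1998: 1998-12-10.
2nd Thursday of January 1999: 1999-01-14.
2nd Thursday of February 1999: 1999-02-11.

1998-12-10, 1999-01-14, 1999-02-11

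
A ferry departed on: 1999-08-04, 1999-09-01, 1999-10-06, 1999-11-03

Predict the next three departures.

1999-12-01, 2000-01-05, 2000-02-02

All dates are Wednesdays, 28, 35, 28 days apart.
Specifically, the 1st Wednesday of each month.
December 1999 — 1st Wednesday is 1999-12-01.
January 2000 — 1st Wednesday is 2000-01-05.
February 2000 — 1st Wednesday is 2000-02-02.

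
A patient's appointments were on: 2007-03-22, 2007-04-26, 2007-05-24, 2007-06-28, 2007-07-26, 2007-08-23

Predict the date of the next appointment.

2007-09-27

Gaps: 35, 28, 35, 28, 28 days — a mix of 28 and 35. Every date is a Thursday.
Each is the 4th Thursday of its month.
September 2007 — 4th Thursday is 2007-09-27.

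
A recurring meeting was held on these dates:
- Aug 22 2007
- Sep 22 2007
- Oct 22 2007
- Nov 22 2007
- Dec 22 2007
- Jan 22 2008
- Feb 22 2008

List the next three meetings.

Mar 22 2008, Apr 22 2008, May 22 2008

The day-of-month is always 22 (31, 30, 31, 30, 31, 31 days between events).
So this recurs on the 22nd of each month.
March 2008: Mar 22 2008.
Next: April 2008 → Apr 22 2008.
Next: May 2008 → May 22 2008.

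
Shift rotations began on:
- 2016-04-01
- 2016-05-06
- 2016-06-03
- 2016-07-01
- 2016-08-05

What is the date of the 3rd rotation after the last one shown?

These are Fridays at 28- or 35-day spacing (35, 28, 28, 35).
The pattern: 1st Friday of the month.
1st Friday of September 2016: 2016-09-02.
October 2016 — 1st Friday is 2016-10-07.
November 2016 — 1st Friday is 2016-11-04.

2016-11-04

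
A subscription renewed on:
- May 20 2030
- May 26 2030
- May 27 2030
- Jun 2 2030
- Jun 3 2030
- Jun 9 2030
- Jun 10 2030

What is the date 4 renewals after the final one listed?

The gap pattern 6, 1, 6, 1, 6, 1 repeats every 2 events.
These are the Mondays and Sundays of each week.
Next Sunday: Jun 16 2030.
Next Monday: Jun 17 2030.
The following Sunday is Jun 23 2030.
Next Monday: Jun 24 2030.

Jun 24 2030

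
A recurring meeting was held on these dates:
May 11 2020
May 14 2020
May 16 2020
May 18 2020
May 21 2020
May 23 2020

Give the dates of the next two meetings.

The gap pattern 3, 2, 2, 3, 2 repeats every 3 events.
These are the Mondays, Thursdays and Saturdays of each week.
Next Monday: May 25 2020.
Next Thursday: May 28 2020.

May 25 2020, May 28 2020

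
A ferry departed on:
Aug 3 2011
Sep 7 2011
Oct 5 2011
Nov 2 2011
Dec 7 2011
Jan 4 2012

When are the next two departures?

All dates are Wednesdays, 35, 28, 28, 35, 28 days apart.
Specifically, the 1st Wednesday of each month.
1st Wednesday of February 2012: Feb 1 2012.
1st Wednesday of March 2012: Mar 7 2012.

Feb 1 2012, Mar 7 2012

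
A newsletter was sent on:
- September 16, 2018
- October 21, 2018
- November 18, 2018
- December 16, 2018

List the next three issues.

These are Sundays at 28- or 35-day spacing (35, 28, 28).
The pattern: 3rd Sunday of the month.
3rd Sunday of January 2019: January 20, 2019.
3rd Sunday of February 2019: February 17, 2019.
March 2019 — 3rd Sunday is March 17, 2019.

January 20, 2019; February 17, 2019; March 17, 2019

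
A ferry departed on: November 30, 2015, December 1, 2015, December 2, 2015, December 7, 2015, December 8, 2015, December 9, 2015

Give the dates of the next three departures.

The gap pattern 1, 1, 5, 1, 1 repeats every 3 events.
These are the Mondays, Tuesdays and Wednesdays of each week.
Next Monday: December 14, 2015.
The following Tuesday is December 15, 2015.
The following Wednesday is December 16, 2015.

December 14, 2015; December 15, 2015; December 16, 2015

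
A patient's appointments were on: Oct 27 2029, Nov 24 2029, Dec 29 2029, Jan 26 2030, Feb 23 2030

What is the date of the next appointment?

Every date is a Saturday; gaps 28, 35, 28, 28 days.
Each is the last Saturday of its month (at least one falls on the 29th or later, ruling out '4th Saturday').
March 2030 ends with Saturday Mar 30 2030.

Mar 30 2030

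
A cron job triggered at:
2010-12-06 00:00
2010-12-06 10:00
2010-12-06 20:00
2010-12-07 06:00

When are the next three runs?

The interval is a steady 10 hours (10, 10, 10).
2010-12-07 06:00 + 10 h = 2010-12-07 16:00.
2010-12-07 16:00 + 10 h = 2010-12-08 02:00.
2010-12-08 02:00 + 10 h = 2010-12-08 12:00.

2010-12-07 16:00, 2010-12-08 02:00, 2010-12-08 12:00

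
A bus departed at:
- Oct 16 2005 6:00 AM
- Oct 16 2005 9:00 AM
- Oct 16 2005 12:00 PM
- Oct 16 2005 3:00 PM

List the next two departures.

Gaps: 3, 3, 3 hours — each event is 3 hours after the previous one.
Oct 16 2005 3:00 PM + 3 h = Oct 16 2005 6:00 PM.
Oct 16 2005 6:00 PM + 3 h = Oct 16 2005 9:00 PM.

Oct 16 2005 6:00 PM, Oct 16 2005 9:00 PM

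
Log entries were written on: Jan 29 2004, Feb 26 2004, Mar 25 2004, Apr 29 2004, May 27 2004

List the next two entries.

All Thursdays; the gaps (28, 28, 35, 28) vary with month length.
This is the last Thursday of each month.
Last Thursday of June 2004: Jun 24 2004.
July 2004 ends with Thursday Jul 29 2004.

Jun 24 2004, Jul 29 2004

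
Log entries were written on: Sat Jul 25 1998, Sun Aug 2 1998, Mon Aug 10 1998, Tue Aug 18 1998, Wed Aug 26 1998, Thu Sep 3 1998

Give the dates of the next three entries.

Fri Sep 11 1998, Sat Sep 19 1998, Sun Sep 27 1998

Every event comes 8 days after the last (8, 8, 8, 8, 8).
Thu Sep 3 1998 + 8 days = Fri Sep 11 1998.
Fri Sep 11 1998 + 8 days = Sat Sep 19 1998.
Sat Sep 19 1998 + 8 days = Sun Sep 27 1998.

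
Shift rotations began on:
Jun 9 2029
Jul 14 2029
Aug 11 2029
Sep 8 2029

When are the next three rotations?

Gaps: 35, 28, 28 days — a mix of 28 and 35. Every date is a Saturday.
Each is the 2nd Saturday of its month.
2nd Saturday of October 2029: Oct 13 2029.
2nd Saturday of November 2029: Nov 10 2029.
2nd Saturday of December 2029: Dec 8 2029.

Oct 13 2029, Nov 10 2029, Dec 8 2029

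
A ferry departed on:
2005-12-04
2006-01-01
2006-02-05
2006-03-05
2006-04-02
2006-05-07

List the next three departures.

All dates are Sundays, 28, 35, 28, 28, 35 days apart.
Specifically, the 1st Sunday of each month.
1st Sunday of June 2006: 2006-06-04.
July 2006 — 1st Sunday is 2006-07-02.
1st Sunday of August 2006: 2006-08-06.

2006-06-04, 2006-07-02, 2006-08-06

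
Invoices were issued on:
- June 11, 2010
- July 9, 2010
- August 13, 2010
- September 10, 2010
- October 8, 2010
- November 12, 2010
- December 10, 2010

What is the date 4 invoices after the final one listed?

Gaps: 28, 35, 28, 28, 35, 28 days — a mix of 28 and 35. Every date is a Friday.
Each is the 2nd Friday of its month.
January 2011 — 2nd Friday is January 14, 2011.
February 2011 — 2nd Friday is February 11, 2011.
2nd Friday of March 2011: March 11, 2011.
2nd Friday of April 2011: April 8, 2011.

April 8, 2011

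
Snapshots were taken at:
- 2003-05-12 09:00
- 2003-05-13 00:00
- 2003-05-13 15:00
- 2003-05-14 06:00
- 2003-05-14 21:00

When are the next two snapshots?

Gaps: 15, 15, 15, 15 hours — each event is 15 hours after the previous one.
2003-05-14 21:00 + 15 h = 2003-05-15 12:00.
2003-05-15 12:00 + 15 h = 2003-05-16 03:00.

2003-05-15 12:00, 2003-05-16 03:00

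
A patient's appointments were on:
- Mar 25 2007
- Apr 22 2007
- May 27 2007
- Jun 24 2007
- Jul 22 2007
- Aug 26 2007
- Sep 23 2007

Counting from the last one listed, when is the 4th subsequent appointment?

These are Sundays at 28- or 35-day spacing (28, 35, 28, 28, 35, 28).
The pattern: 4th Sunday of the month.
October 2007 — 4th Sunday is Oct 28 2007.
November 2007 — 4th Sunday is Nov 25 2007.
4th Sunday of December 2007: Dec 23 2007.
January 2008 — 4th Sunday is Jan 27 2008.

Jan 27 2008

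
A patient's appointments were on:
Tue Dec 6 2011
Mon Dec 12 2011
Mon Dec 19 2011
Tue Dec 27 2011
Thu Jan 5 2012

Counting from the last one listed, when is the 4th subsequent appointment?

Mon Feb 20 2012

Gaps: 6, 7, 8, 9 days — each gap is 1 larger than the previous one.
Next gap: 10 days. Thu Jan 5 2012 + 10 days = Sun Jan 15 2012.
Next gap: 11 days. Sun Jan 15 2012 + 11 days = Thu Jan 26 2012.
Next gap: 12 days. Thu Jan 26 2012 + 12 days = Tue Feb 7 2012.
Next gap: 13 days. Tue Feb 7 2012 + 13 days = Mon Feb 20 2012.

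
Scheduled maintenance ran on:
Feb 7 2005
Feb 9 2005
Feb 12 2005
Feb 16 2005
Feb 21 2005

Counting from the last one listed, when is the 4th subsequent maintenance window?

Intervals are 2, 3, 4, 5 days — an arithmetic progression with common difference 1.
Next gap: 6 days. Feb 21 2005 + 6 days = Feb 27 2005.
Next gap: 7 days. Feb 27 2005 + 7 days = Mar 6 2005.
Next gap: 8 days. Mar 6 2005 + 8 days = Mar 14 2005.
Next gap: 9 days. Mar 14 2005 + 9 days = Mar 23 2005.

Mar 23 2005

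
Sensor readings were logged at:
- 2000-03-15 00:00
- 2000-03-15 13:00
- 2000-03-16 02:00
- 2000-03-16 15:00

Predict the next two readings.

2000-03-17 04:00, 2000-03-17 17:00

Gaps: 13, 13, 13 hours — each event is 13 hours after the previous one.
2000-03-16 15:00 + 13 h = 2000-03-17 04:00.
2000-03-17 04:00 + 13 h = 2000-03-17 17:00.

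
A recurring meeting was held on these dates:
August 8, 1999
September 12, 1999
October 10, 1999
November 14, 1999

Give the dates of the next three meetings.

December 12, 1999; January 9, 2000; February 13, 2000

All dates are Sundays, 35, 28, 35 days apart.
Specifically, the 2nd Sunday of each month.
December 1999 — 2nd Sunday is December 12, 1999.
2nd Sunday of January 2000: January 9, 2000.
February 2000 — 2nd Sunday is February 13, 2000.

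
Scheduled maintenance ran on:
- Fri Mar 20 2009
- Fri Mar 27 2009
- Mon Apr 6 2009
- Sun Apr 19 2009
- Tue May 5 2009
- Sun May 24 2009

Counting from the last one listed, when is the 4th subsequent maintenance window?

Mon Sep 7 2009

Intervals are 7, 10, 13, 16, 19 days — an arithmetic progression with common difference 3.
Next gap: 22 days. Sun May 24 2009 + 22 days = Mon Jun 15 2009.
Next gap: 25 days. Mon Jun 15 2009 + 25 days = Fri Jul 10 2009.
Next gap: 28 days. Fri Jul 10 2009 + 28 days = Fri Aug 7 2009.
Next gap: 31 days. Fri Aug 7 2009 + 31 days = Mon Sep 7 2009.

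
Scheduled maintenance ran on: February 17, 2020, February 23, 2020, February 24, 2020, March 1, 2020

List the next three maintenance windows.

Every event lands on a Monday or Sunday (gaps cycle 6, 1, 6).
So the schedule is: every Monday and Sunday.
Next Monday: March 2, 2020.
The following Sunday is March 8, 2020.
The following Monday is March 9, 2020.

March 2, 2020; March 8, 2020; March 9, 2020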